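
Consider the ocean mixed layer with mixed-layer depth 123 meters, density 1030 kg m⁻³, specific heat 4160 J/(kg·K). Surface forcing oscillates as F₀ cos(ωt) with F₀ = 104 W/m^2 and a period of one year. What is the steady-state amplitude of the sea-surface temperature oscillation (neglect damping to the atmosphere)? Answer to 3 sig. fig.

Areal heat capacity C = ρ c_p D = 1030 × 4160 × 123 = 5.27×10^8 J m⁻² K⁻¹.
Angular frequency ω = 2π / T = 2π / 3.15×10^7 s = 1.99×10^-7 s⁻¹.
Cω = 5.27×10^8 × 1.99×10^-7 = 105 W/(m²·K).
Amplitude A = F₀ / (Cω) = 104 / 105 = 0.990 K.

0.990 K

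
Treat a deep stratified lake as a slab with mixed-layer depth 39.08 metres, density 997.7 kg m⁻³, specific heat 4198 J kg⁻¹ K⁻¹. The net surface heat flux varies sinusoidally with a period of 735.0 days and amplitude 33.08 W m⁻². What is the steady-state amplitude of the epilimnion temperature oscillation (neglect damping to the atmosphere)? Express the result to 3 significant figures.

2.04 K

Areal heat capacity C = ρ c_p D = 997.7 × 4198 × 39.08 = 1.64×10^8 J/(m^2 K).
Angular frequency ω = 2π / T = 2π / 6.35×10^7 s = 9.89×10^-8 s⁻¹.
Cω = 1.64×10^8 × 9.89×10^-8 = 16.2 W/(m²·K).
Amplitude A = F₀ / (Cω) = 33.08 / 16.2 = 2.04 K.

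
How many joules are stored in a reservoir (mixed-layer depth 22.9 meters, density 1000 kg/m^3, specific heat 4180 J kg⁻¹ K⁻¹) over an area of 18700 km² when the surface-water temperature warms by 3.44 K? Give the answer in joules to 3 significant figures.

Areal heat capacity C = ρ c_p D = 1000 × 4180 × 22.9 = 9.57×10^7 J/(m²·K).
Heat per unit area: q = C ΔT = 9.57×10^7 × 3.44 = 3.29×10^8 J/m².
Total heat: Q = q × A = 3.29×10^8 × (18700 × 10⁶ m²) = 6.16×10^18 J.

6.16×10^18 J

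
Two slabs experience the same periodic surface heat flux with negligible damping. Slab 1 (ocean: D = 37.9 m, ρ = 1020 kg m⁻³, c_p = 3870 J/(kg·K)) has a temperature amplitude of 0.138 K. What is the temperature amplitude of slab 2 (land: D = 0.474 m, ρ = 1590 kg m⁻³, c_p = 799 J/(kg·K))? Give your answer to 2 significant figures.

34 K

C_ocean = 1.50×10^8 J/(m²·K); C_land = 6.02×10^5 J/(m²·K).
A ∝ 1/C ⇒ A_land = A_ocean × C_ocean/C_land = 0.138 × 248 = 34.3 K.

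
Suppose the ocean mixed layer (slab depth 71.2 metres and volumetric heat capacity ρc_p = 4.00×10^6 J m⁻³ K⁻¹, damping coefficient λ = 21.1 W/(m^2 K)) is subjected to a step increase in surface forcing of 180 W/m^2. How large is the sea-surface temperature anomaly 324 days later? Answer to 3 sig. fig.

Areal heat capacity C = ρc_p × D = 4.00×10^6 × 71.2 = 2.85×10^8 J/(m²·K).
τ = C / λ = 2.85×10^8 / 21.1 = 1.35×10^7 s.
Equilibrium anomaly ΔT_eq = F / λ = 180 / 21.1 = 8.53 K.
t = 324 days = 2.80×10^7 s, so t/τ = 2.07.
ΔT(t) = ΔT_eq (1 − e^(−t/τ)) = 8.53 × (1 − e^−2.07) = 7.46 K.

7.46 K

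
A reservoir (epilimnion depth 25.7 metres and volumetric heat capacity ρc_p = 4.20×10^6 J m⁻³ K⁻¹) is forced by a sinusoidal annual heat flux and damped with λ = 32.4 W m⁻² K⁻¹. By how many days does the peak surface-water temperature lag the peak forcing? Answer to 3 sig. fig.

34.0 days

Areal heat capacity C = ρc_p × D = 4.20×10^6 × 25.7 = 1.08×10^8 J/(m²·K).
ω = 2π / 3.15×10^7 s = 1.99×10^-7 s⁻¹.
Phase lag φ = arctan(Cω/λ) = arctan(21.5/32.4) = 0.586 rad.
Time lag = φ / ω = 0.586 / 1.99×10^-7 = 2.94×10^6 s = 34.0 days.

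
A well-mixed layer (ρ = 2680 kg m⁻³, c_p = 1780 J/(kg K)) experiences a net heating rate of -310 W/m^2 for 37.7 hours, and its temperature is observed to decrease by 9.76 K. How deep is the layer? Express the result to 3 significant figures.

0.904 m

Heat input Q = F Δt = -310 × 1.36×10^5 s = -4.21×10^7 J/m².
Required areal heat capacity C = Q / ΔT = 4.31×10^6 J/(m²·K).
Depth D = C / (ρ c_p) = 4.31×10^6 / (2680 × 1780) = 0.904 m.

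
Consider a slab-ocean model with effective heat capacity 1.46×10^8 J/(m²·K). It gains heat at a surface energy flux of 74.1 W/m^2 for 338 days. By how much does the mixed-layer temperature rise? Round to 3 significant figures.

Areal heat capacity C = 1.46×10^8 J/(m²·K) (given).
Net heat input Q = F Δt = 74.1 × (338 days × 86400 s/day) = 2.16×10^9 J/m².
ΔT = Q / C = 2.16×10^9 / 1.46×10^8 = 14.8 K.

14.8 K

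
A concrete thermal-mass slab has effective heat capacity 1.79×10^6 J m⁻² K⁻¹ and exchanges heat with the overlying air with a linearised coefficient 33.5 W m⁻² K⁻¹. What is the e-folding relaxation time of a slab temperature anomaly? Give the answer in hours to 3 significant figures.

Areal heat capacity C = 1.79×10^6 J m⁻² K⁻¹ (given).
Relaxation time τ = C / λ = 1.79×10^6 / 33.5 = 53400 s.
In hours: 53400 s / (3600 s/hour) = 14.8 hours.

14.8 hours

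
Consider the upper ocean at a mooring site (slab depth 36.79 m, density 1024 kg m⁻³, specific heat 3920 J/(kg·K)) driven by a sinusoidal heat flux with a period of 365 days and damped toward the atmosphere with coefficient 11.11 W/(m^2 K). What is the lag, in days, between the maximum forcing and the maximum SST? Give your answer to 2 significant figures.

Areal heat capacity C = ρ c_p D = 1024 × 3920 × 36.79 = 1.48×10^8 J/(m^2 K).
ω = 2π / 3.15×10^7 s = 1.99×10^-7 s⁻¹.
Phase lag φ = arctan(Cω/λ) = arctan(29.4/11.11) = 1.21 rad.
Time lag = φ / ω = 1.21 / 1.99×10^-7 = 6.07×10^6 s = 70.3 days.

70 days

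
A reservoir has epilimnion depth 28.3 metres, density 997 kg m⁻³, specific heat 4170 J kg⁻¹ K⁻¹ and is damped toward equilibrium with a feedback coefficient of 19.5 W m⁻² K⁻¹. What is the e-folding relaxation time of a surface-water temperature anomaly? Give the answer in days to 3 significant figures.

69.8 days

Areal heat capacity C = ρ c_p D = 997 × 4170 × 28.3 = 1.18×10^8 J/(m^2 K).
Relaxation time τ = C / λ = 1.18×10^8 / 19.5 = 6.03×10^6 s.
In days: 6.03×10^6 s / (86400 s/day) = 69.8 days.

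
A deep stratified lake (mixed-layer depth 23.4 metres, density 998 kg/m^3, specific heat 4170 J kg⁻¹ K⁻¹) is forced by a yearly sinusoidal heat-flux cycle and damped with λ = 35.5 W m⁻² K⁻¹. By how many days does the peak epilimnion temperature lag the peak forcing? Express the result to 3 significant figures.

Areal heat capacity C = ρ c_p D = 998 × 4170 × 23.4 = 9.74×10^7 J/(m²·K).
ω = 2π / 3.15×10^7 s = 1.99×10^-7 s⁻¹.
Phase lag φ = arctan(Cω/λ) = arctan(19.4/35.5) = 0.500 rad.
Time lag = φ / ω = 0.500 / 1.99×10^-7 = 2.51×10^6 s = 29.1 days.

29.1 days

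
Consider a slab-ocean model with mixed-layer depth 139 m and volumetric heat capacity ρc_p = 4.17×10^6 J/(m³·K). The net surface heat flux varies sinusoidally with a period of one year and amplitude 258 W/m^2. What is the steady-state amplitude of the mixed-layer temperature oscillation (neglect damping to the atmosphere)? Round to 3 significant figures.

Areal heat capacity C = ρc_p × D = 4.17×10^6 × 139 = 5.80×10^8 J/(m^2 K).
Angular frequency ω = 2π / T = 2π / 3.15×10^7 s = 1.99×10^-7 s⁻¹.
Cω = 5.80×10^8 × 1.99×10^-7 = 115 W/(m²·K).
Amplitude A = F₀ / (Cω) = 258 / 115 = 2.23 K.

2.23 K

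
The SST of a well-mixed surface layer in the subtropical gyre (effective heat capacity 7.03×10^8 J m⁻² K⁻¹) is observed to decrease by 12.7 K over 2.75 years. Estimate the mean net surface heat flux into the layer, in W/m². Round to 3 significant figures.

-103

Areal heat capacity C = 7.03×10^8 J m⁻² K⁻¹ (given).
Required heat per unit area: Q = C ΔT = 7.03×10^8 × -12.7 = -8.93×10^9 J/m².
Flux F = Q / Δt = -8.93×10^9 / 8.68×10^7 s = -103 W/m².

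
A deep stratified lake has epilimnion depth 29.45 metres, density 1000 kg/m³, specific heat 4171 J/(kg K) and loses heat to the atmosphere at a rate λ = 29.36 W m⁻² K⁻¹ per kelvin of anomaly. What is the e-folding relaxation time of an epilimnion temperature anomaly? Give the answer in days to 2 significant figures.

48 days

Areal heat capacity C = ρ c_p D = 1000 × 4171 × 29.45 = 1.23×10^8 J/(m^2 K).
Relaxation time τ = C / λ = 1.23×10^8 / 29.36 = 4.18×10^6 s.
In days: 4.18×10^6 s / (86400 s/day) = 48.4 days.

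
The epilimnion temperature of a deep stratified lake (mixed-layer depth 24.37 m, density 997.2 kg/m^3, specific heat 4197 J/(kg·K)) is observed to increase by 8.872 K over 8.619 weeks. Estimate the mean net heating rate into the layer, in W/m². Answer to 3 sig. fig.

174

Areal heat capacity C = ρ c_p D = 997.2 × 4197 × 24.37 = 1.02×10^8 J/(m²·K).
Required heat per unit area: Q = C ΔT = 1.02×10^8 × 8.872 = 9.05×10^8 J/m².
Flux F = Q / Δt = 9.05×10^8 / 5.21×10^6 s = 174 W/m².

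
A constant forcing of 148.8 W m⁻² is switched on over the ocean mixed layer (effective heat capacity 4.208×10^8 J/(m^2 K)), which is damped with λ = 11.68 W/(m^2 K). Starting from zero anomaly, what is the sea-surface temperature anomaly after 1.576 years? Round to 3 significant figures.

9.54 K

Areal heat capacity C = 4.208×10^8 J/(m^2 K) (given).
τ = C / λ = 4.21×10^8 / 11.68 = 3.60×10^7 s.
Equilibrium anomaly ΔT_eq = F / λ = 148.8 / 11.68 = 12.7 K.
t = 1.576 years = 4.97×10^7 s, so t/τ = 1.38.
ΔT(t) = ΔT_eq (1 − e^(−t/τ)) = 12.7 × (1 − e^−1.38) = 9.54 K.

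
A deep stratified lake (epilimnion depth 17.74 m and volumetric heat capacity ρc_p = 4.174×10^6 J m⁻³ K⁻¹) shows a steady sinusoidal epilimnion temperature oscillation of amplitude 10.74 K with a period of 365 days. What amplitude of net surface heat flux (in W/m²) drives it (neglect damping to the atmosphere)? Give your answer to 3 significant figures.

Areal heat capacity C = ρc_p × D = 4.174×10^6 × 17.74 = 7.40×10^7 J/(m^2 K).
ω = 2π / 3.15×10^7 s = 1.99×10^-7 s⁻¹.
Cω = 7.40×10^7 × 1.99×10^-7 = 14.8 W/(m²·K).
F₀ = A × Cω = 10.74 × 14.8 = 158 W/m².

158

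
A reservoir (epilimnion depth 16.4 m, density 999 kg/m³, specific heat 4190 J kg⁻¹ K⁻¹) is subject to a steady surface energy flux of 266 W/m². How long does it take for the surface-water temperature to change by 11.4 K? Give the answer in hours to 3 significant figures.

817 hours

Areal heat capacity C = ρ c_p D = 999 × 4190 × 16.4 = 6.86×10^7 J/(m²·K).
Time required: Δt = C ΔT / F = 6.86×10^7 × 11.4 / 266 = 2.94×10^6 s.
In hours: 2.94×10^6 s / (3600 s/hour) = 817 hours.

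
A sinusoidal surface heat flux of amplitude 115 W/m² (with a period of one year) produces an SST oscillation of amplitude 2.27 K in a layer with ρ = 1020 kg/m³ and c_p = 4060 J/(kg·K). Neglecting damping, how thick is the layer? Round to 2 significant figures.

61 m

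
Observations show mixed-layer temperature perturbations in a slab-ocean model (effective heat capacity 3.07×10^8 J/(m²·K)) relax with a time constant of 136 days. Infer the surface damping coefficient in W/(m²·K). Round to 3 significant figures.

26.1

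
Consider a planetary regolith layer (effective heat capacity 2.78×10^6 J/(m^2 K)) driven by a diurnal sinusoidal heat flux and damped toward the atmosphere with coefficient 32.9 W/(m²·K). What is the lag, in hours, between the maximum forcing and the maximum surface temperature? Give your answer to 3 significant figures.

Areal heat capacity C = 2.78×10^6 J/(m^2 K) (given).
ω = 2π / 86400 s = 7.27×10^-5 s⁻¹.
Phase lag φ = arctan(Cω/λ) = arctan(202/32.9) = 1.41 rad.
Time lag = φ / ω = 1.41 / 7.27×10^-5 = 19400 s = 5.38 hours.

5.38 hours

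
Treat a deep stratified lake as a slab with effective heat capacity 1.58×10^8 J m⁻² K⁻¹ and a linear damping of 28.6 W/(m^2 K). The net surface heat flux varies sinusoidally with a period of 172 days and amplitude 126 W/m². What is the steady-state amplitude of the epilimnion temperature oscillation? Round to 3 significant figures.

1.73 K

Areal heat capacity C = 1.58×10^8 J m⁻² K⁻¹ (given).
Angular frequency ω = 2π / T = 2π / 1.49×10^7 s = 4.23×10^-7 s⁻¹.
√((Cω)² + λ²) = √((66.8)² + 28.6²) = 72.7 W/(m²·K).
Amplitude A = F₀ / √((Cω)²+λ²) = 126 / 72.7 = 1.73 K.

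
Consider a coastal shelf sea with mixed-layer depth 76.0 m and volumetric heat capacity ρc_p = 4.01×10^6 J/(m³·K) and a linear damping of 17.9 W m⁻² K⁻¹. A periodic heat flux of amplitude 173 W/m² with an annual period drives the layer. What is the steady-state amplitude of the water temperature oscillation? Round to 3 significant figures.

2.73 K

Areal heat capacity C = ρc_p × D = 4.01×10^6 × 76.0 = 3.05×10^8 J/(m²·K).
Angular frequency ω = 2π / T = 2π / 3.15×10^7 s = 1.99×10^-7 s⁻¹.
√((Cω)² + λ²) = √((60.7)² + 17.9²) = 63.3 W/(m²·K).
Amplitude A = F₀ / √((Cω)²+λ²) = 173 / 63.3 = 2.73 K.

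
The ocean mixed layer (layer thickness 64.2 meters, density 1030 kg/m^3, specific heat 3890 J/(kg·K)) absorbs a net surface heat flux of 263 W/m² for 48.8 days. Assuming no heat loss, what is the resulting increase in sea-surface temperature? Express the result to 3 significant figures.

4.31 K

Areal heat capacity C = ρ c_p D = 1030 × 3890 × 64.2 = 2.57×10^8 J/(m²·K).
Net heat input Q = F Δt = 263 × (48.8 days × 86400 s/day) = 1.11×10^9 J/m².
ΔT = Q / C = 1.11×10^9 / 2.57×10^8 = 4.31 K.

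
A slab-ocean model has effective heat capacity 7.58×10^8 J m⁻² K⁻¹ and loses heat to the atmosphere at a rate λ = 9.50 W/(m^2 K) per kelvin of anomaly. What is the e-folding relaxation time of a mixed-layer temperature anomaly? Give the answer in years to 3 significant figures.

2.53 years

Areal heat capacity C = 7.58×10^8 J m⁻² K⁻¹ (given).
Relaxation time τ = C / λ = 7.58×10^8 / 9.50 = 7.98×10^7 s.
In years: 7.98×10^7 s / (3.156×10^7 s/year) = 2.53 years.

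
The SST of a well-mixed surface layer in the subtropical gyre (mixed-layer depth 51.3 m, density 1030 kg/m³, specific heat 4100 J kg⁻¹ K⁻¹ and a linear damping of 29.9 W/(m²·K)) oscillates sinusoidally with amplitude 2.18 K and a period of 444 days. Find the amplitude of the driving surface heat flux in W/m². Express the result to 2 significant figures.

100

Areal heat capacity C = ρ c_p D = 1030 × 4100 × 51.3 = 2.17×10^8 J/(m²·K).
ω = 2π / 3.84×10^7 s = 1.64×10^-7 s⁻¹.
√((Cω)² + λ²) = √((35.5)² + 29.9²) = 46.4 W/(m²·K).
F₀ = A × √((Cω)²+λ²) = 2.18 × 46.4 = 101 W/m².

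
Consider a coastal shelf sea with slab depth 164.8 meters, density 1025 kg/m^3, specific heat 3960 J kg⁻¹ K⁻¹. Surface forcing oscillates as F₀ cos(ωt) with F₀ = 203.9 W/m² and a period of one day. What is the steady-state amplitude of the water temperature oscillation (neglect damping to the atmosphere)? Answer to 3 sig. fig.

0.00419 K

Areal heat capacity C = ρ c_p D = 1025 × 3960 × 164.8 = 6.69×10^8 J/(m²·K).
Angular frequency ω = 2π / T = 2π / 86400 s = 7.27×10^-5 s⁻¹.
Cω = 6.69×10^8 × 7.27×10^-5 = 48600 W/(m²·K).
Amplitude A = F₀ / (Cω) = 203.9 / 48600 = 0.00419 K.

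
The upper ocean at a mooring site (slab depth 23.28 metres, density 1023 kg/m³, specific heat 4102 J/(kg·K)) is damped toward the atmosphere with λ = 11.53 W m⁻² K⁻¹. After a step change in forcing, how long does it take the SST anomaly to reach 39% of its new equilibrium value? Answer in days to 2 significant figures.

Areal heat capacity C = ρ c_p D = 1023 × 4102 × 23.28 = 9.77×10^7 J/(m²·K).
τ = C / λ = 9.77×10^7 / 11.53 = 8.47×10^6 s.
Fraction reached: 1 − e^(−t/τ) = 0.39 ⇒ t = −τ ln(1 − 0.39) = τ × 0.494.
t = 4.19×10^6 s = 48.5 days.

48 days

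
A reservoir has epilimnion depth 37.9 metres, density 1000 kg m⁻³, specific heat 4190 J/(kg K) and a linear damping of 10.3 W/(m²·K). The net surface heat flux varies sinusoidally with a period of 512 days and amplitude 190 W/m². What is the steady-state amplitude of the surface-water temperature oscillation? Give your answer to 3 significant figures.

7.66 K

Areal heat capacity C = ρ c_p D = 1000 × 4190 × 37.9 = 1.59×10^8 J/(m^2 K).
Angular frequency ω = 2π / T = 2π / 4.42×10^7 s = 1.42×10^-7 s⁻¹.
√((Cω)² + λ²) = √((22.6)² + 10.3²) = 24.8 W/(m²·K).
Amplitude A = F₀ / √((Cω)²+λ²) = 190 / 24.8 = 7.66 K.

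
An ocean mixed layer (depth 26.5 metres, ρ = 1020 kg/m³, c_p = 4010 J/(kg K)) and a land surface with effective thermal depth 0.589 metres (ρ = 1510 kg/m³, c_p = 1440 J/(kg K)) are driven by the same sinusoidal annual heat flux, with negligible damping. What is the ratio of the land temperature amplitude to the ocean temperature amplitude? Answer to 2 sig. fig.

85

C_ocean = 1020 × 4010 × 26.5 = 1.08×10^8 J/(m²·K).
C_land = 1510 × 1440 × 0.589 = 1.28×10^6 J/(m²·K).
Undamped amplitude ∝ 1/C, so A_land/A_ocean = C_ocean/C_land = 84.6.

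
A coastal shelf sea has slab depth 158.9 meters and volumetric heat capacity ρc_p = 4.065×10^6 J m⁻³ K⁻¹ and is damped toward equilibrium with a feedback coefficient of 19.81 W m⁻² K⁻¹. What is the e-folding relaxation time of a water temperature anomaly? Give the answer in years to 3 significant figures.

1.03 years

Areal heat capacity C = ρc_p × D = 4.065×10^6 × 158.9 = 6.46×10^8 J m⁻² K⁻¹.
Relaxation time τ = C / λ = 6.46×10^8 / 19.81 = 3.26×10^7 s.
In years: 3.26×10^7 s / (3.156×10^7 s/year) = 1.03 years.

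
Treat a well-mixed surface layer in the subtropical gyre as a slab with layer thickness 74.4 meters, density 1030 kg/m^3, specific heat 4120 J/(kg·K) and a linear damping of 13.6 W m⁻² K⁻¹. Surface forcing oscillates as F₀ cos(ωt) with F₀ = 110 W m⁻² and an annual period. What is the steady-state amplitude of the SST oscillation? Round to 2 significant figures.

1.7 K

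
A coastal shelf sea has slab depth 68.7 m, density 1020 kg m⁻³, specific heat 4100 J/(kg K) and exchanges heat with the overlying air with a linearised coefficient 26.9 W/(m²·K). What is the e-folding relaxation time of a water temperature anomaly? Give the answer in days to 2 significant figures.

120 days

Areal heat capacity C = ρ c_p D = 1020 × 4100 × 68.7 = 2.87×10^8 J m⁻² K⁻¹.
Relaxation time τ = C / λ = 2.87×10^8 / 26.9 = 1.07×10^7 s.
In days: 1.07×10^7 s / (86400 s/day) = 124 days.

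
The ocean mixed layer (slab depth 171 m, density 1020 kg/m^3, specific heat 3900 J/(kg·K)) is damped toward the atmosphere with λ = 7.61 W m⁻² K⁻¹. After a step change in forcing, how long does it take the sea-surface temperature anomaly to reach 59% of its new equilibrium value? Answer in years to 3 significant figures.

Areal heat capacity C = ρ c_p D = 1020 × 3900 × 171 = 6.80×10^8 J m⁻² K⁻¹.
τ = C / λ = 6.80×10^8 / 7.61 = 8.94×10^7 s.
Fraction reached: 1 − e^(−t/τ) = 0.59 ⇒ t = −τ ln(1 − 0.59) = τ × 0.892.
t = 7.97×10^7 s = 2.53 years.

2.53 years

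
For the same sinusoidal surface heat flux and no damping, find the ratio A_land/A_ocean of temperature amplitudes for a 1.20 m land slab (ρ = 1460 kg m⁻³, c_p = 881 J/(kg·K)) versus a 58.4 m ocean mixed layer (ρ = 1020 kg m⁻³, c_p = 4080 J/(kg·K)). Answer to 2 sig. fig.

C_ocean = 1020 × 4080 × 58.4 = 2.43×10^8 J/(m²·K).
C_land = 1460 × 881 × 1.20 = 1.54×10^6 J/(m²·K).
Undamped amplitude ∝ 1/C, so A_land/A_ocean = C_ocean/C_land = 157.

160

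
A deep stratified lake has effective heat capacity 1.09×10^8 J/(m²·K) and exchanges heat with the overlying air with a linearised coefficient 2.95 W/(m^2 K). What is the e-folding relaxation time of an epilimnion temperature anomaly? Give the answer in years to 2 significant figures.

Areal heat capacity C = 1.09×10^8 J/(m²·K) (given).
Relaxation time τ = C / λ = 1.09×10^8 / 2.95 = 3.69×10^7 s.
In years: 3.69×10^7 s / (3.156×10^7 s/year) = 1.17 years.

1.2 years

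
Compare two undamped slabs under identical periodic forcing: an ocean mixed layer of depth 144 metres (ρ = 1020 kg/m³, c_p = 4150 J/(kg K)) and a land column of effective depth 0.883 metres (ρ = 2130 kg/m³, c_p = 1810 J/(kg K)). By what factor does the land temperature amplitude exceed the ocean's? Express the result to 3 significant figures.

C_ocean = 1020 × 4150 × 144 = 6.10×10^8 J/(m²·K).
C_land = 2130 × 1810 × 0.883 = 3.40×10^6 J/(m²·K).
Undamped amplitude ∝ 1/C, so A_land/A_ocean = C_ocean/C_land = 179.

179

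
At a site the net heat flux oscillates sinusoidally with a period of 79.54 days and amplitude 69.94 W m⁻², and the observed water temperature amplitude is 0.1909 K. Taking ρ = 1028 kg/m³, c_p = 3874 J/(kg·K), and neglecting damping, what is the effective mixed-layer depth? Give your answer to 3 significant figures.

101 m

ω = 2π / 6.87×10^6 s = 9.14×10^-7 s⁻¹.
Required C = F₀ / (A ω) = 69.94 / (0.1909 × 9.14×10^-7) = 4.01×10^8 J/(m²·K).
D = C / (ρ c_p) = 4.01×10^8 / (1028 × 3874) = 101 m.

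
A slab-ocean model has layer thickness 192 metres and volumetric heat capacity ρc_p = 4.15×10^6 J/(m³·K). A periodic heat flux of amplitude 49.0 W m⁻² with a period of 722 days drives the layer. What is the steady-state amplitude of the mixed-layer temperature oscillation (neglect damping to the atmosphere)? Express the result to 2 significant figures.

Areal heat capacity C = ρc_p × D = 4.15×10^6 × 192 = 7.97×10^8 J/(m²·K).
Angular frequency ω = 2π / T = 2π / 6.24×10^7 s = 1.01×10^-7 s⁻¹.
Cω = 7.97×10^8 × 1.01×10^-7 = 80.3 W/(m²·K).
Amplitude A = F₀ / (Cω) = 49.0 / 80.3 = 0.611 K.

0.61 K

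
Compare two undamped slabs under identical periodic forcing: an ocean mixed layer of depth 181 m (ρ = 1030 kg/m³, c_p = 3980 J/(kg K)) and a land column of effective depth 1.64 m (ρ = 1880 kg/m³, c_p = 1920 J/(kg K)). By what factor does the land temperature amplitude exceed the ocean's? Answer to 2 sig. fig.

130

C_ocean = 1030 × 3980 × 181 = 7.42×10^8 J/(m²·K).
C_land = 1880 × 1920 × 1.64 = 5.92×10^6 J/(m²·K).
Undamped amplitude ∝ 1/C, so A_land/A_ocean = C_ocean/C_land = 125.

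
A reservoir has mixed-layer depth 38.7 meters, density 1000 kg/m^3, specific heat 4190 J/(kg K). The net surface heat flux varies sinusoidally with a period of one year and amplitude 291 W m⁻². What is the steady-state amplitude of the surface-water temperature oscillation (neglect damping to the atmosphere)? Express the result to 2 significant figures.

Areal heat capacity C = ρ c_p D = 1000 × 4190 × 38.7 = 1.62×10^8 J/(m^2 K).
Angular frequency ω = 2π / T = 2π / 3.15×10^7 s = 1.99×10^-7 s⁻¹.
Cω = 1.62×10^8 × 1.99×10^-7 = 32.3 W/(m²·K).
Amplitude A = F₀ / (Cω) = 291 / 32.3 = 9.01 K.

9.0 K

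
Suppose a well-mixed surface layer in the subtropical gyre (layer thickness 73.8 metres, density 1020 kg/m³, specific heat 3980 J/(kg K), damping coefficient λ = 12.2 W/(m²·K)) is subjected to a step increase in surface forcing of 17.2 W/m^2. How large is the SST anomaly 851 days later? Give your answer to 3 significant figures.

Areal heat capacity C = ρ c_p D = 1020 × 3980 × 73.8 = 3.00×10^8 J/(m²·K).
τ = C / λ = 3.00×10^8 / 12.2 = 2.46×10^7 s.
Equilibrium anomaly ΔT_eq = F / λ = 17.2 / 12.2 = 1.41 K.
t = 851 days = 7.35×10^7 s, so t/τ = 2.99.
ΔT(t) = ΔT_eq (1 − e^(−t/τ)) = 1.41 × (1 − e^−2.99) = 1.34 K.

1.34 K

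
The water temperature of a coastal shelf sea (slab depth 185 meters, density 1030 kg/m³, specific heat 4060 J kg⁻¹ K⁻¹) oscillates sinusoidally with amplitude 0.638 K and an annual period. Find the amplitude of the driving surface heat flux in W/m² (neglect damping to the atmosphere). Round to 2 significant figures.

98

Areal heat capacity C = ρ c_p D = 1030 × 4060 × 185 = 7.74×10^8 J m⁻² K⁻¹.
ω = 2π / 3.15×10^7 s = 1.99×10^-7 s⁻¹.
Cω = 7.74×10^8 × 1.99×10^-7 = 154 W/(m²·K).
F₀ = A × Cω = 0.638 × 154 = 98.3 W/m².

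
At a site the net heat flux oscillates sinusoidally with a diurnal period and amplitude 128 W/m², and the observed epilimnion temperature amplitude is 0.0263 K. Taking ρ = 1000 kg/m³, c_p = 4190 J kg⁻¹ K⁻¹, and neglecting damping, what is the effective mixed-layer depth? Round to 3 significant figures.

ω = 2π / 86400 s = 7.27×10^-5 s⁻¹.
Required C = F₀ / (A ω) = 128 / (0.0263 × 7.27×10^-5) = 6.69×10^7 J/(m²·K).
D = C / (ρ c_p) = 6.69×10^7 / (1000 × 4190) = 16.0 m.

16.0 m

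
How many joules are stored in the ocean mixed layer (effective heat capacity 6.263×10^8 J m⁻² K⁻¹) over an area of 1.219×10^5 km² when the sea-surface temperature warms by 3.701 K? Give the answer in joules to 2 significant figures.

2.8×10^20 J

Areal heat capacity C = 6.263×10^8 J m⁻² K⁻¹ (given).
Heat per unit area: q = C ΔT = 6.26×10^8 × 3.701 = 2.32×10^9 J/m².
Total heat: Q = q × A = 2.32×10^9 × (1.219×10^5 × 10⁶ m²) = 2.83×10^20 J.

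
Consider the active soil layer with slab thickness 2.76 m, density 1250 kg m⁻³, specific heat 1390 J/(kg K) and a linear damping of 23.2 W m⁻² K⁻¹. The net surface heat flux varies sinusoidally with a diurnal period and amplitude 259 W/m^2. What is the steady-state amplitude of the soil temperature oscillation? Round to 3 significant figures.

0.741 K

Areal heat capacity C = ρ c_p D = 1250 × 1390 × 2.76 = 4.80×10^6 J m⁻² K⁻¹.
Angular frequency ω = 2π / T = 2π / 86400 s = 7.27×10^-5 s⁻¹.
√((Cω)² + λ²) = √((349)² + 23.2²) = 350 W/(m²·K).
Amplitude A = F₀ / √((Cω)²+λ²) = 259 / 350 = 0.741 K.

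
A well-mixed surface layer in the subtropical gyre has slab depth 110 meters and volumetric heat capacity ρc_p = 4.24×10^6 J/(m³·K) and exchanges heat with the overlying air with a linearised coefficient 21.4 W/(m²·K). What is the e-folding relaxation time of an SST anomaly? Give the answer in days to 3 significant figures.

252 days

Areal heat capacity C = ρc_p × D = 4.24×10^6 × 110 = 4.66×10^8 J/(m²·K).
Relaxation time τ = C / λ = 4.66×10^8 / 21.4 = 2.18×10^7 s.
In days: 2.18×10^7 s / (86400 s/day) = 252 days.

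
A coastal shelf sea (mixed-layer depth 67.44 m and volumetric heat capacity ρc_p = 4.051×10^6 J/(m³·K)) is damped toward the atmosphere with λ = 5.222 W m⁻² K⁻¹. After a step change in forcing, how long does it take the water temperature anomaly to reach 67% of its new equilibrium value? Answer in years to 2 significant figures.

1.8 years

Areal heat capacity C = ρc_p × D = 4.051×10^6 × 67.44 = 2.73×10^8 J/(m²·K).
τ = C / λ = 2.73×10^8 / 5.222 = 5.23×10^7 s.
Fraction reached: 1 − e^(−t/τ) = 0.67 ⇒ t = −τ ln(1 − 0.67) = τ × 1.11.
t = 5.80×10^7 s = 1.84 years.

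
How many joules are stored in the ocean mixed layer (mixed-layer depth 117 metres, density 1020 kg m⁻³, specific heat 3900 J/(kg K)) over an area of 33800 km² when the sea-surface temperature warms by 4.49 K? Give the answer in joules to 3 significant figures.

Areal heat capacity C = ρ c_p D = 1020 × 3900 × 117 = 4.65×10^8 J m⁻² K⁻¹.
Heat per unit area: q = C ΔT = 4.65×10^8 × 4.49 = 2.09×10^9 J/m².
Total heat: Q = q × A = 2.09×10^9 × (33800 × 10⁶ m²) = 7.06×10^19 J.

7.06×10^19 J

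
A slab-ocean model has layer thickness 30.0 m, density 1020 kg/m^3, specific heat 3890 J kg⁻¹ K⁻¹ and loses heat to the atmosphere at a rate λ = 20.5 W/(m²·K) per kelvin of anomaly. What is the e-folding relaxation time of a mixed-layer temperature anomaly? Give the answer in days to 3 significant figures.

Areal heat capacity C = ρ c_p D = 1020 × 3890 × 30.0 = 1.19×10^8 J m⁻² K⁻¹.
Relaxation time τ = C / λ = 1.19×10^8 / 20.5 = 5.81×10^6 s.
In days: 5.81×10^6 s / (86400 s/day) = 67.2 days.

67.2 days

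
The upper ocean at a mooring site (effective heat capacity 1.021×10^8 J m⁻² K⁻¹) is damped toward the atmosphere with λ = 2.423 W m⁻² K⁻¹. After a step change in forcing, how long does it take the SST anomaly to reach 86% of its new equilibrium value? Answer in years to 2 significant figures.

Areal heat capacity C = 1.021×10^8 J m⁻² K⁻¹ (given).
τ = C / λ = 1.02×10^8 / 2.423 = 4.21×10^7 s.
Fraction reached: 1 − e^(−t/τ) = 0.86 ⇒ t = −τ ln(1 − 0.86) = τ × 1.97.
t = 8.28×10^7 s = 2.63 years.

2.6 years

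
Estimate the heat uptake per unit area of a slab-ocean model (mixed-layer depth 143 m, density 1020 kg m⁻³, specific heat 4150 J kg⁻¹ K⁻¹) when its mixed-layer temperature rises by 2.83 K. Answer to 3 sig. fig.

Areal heat capacity C = ρ c_p D = 1020 × 4150 × 143 = 6.05×10^8 J m⁻² K⁻¹.
ΔQ = C ΔT = 6.05×10^8 × 2.83 = 1.71×10^9 J/m².

1.71×10^9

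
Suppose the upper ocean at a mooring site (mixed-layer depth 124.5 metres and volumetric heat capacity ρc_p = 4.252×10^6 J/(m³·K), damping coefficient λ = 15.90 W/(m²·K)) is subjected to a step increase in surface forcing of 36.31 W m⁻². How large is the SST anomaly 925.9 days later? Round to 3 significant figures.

2.08 K

Areal heat capacity C = ρc_p × D = 4.252×10^6 × 124.5 = 5.29×10^8 J/(m^2 K).
τ = C / λ = 5.29×10^8 / 15.90 = 3.33×10^7 s.
Equilibrium anomaly ΔT_eq = F / λ = 36.31 / 15.90 = 2.28 K.
t = 925.9 days = 8.00×10^7 s, so t/τ = 2.40.
ΔT(t) = ΔT_eq (1 − e^(−t/τ)) = 2.28 × (1 − e^−2.40) = 2.08 K.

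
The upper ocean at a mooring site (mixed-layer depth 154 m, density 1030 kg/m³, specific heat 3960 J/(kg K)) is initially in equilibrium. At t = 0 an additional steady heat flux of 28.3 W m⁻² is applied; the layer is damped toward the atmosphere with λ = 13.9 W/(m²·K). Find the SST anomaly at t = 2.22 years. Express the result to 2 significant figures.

Areal heat capacity C = ρ c_p D = 1030 × 3960 × 154 = 6.28×10^8 J/(m^2 K).
τ = C / λ = 6.28×10^8 / 13.9 = 4.52×10^7 s.
Equilibrium anomaly ΔT_eq = F / λ = 28.3 / 13.9 = 2.04 K.
t = 2.22 years = 7.01×10^7 s, so t/τ = 1.55.
ΔT(t) = ΔT_eq (1 − e^(−t/τ)) = 2.04 × (1 − e^−1.55) = 1.60 K.

1.6 K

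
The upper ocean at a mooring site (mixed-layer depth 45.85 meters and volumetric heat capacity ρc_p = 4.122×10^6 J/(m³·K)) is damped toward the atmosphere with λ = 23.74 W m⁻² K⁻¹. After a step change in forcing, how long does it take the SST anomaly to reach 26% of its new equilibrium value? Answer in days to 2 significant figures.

Areal heat capacity C = ρc_p × D = 4.122×10^6 × 45.85 = 1.89×10^8 J/(m^2 K).
τ = C / λ = 1.89×10^8 / 23.74 = 7.96×10^6 s.
Fraction reached: 1 − e^(−t/τ) = 0.26 ⇒ t = −τ ln(1 − 0.26) = τ × 0.301.
t = 2.40×10^6 s = 27.7 days.

28 days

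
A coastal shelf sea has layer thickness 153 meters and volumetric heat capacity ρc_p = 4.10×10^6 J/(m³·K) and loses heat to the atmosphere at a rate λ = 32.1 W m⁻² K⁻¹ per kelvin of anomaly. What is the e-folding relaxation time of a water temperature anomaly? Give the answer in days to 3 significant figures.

Areal heat capacity C = ρc_p × D = 4.10×10^6 × 153 = 6.27×10^8 J m⁻² K⁻¹.
Relaxation time τ = C / λ = 6.27×10^8 / 32.1 = 1.95×10^7 s.
In days: 1.95×10^7 s / (86400 s/day) = 226 days.

226 days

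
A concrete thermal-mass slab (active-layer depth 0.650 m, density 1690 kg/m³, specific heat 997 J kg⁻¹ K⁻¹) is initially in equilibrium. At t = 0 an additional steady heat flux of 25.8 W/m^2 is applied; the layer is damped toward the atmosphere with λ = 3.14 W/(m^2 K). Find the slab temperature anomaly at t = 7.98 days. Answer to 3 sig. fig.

Areal heat capacity C = ρ c_p D = 1690 × 997 × 0.650 = 1.10×10^6 J/(m²·K).
τ = C / λ = 1.10×10^6 / 3.14 = 3.49×10^5 s.
Equilibrium anomaly ΔT_eq = F / λ = 25.8 / 3.14 = 8.22 K.
t = 7.98 days = 6.89×10^5 s, so t/τ = 1.98.
ΔT(t) = ΔT_eq (1 − e^(−t/τ)) = 8.22 × (1 − e^−1.98) = 7.08 K.

7.08 K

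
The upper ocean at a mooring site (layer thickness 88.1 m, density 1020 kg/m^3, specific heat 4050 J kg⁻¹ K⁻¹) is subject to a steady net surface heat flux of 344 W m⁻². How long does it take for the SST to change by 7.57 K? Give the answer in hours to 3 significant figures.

Areal heat capacity C = ρ c_p D = 1020 × 4050 × 88.1 = 3.64×10^8 J m⁻² K⁻¹.
Time required: Δt = C ΔT / F = 3.64×10^8 × 7.57 / 344 = 8.01×10^6 s.
In hours: 8.01×10^6 s / (3600 s/hour) = 2220 hours.

2220 hours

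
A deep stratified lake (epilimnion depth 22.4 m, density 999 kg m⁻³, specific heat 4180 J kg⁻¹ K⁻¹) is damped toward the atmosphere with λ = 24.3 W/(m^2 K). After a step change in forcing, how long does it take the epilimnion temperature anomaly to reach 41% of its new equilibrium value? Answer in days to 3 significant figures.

Areal heat capacity C = ρ c_p D = 999 × 4180 × 22.4 = 9.35×10^7 J/(m²·K).
τ = C / λ = 9.35×10^7 / 24.3 = 3.85×10^6 s.
Fraction reached: 1 − e^(−t/τ) = 0.41 ⇒ t = −τ ln(1 − 0.41) = τ × 0.528.
t = 2.03×10^6 s = 23.5 days.

23.5 days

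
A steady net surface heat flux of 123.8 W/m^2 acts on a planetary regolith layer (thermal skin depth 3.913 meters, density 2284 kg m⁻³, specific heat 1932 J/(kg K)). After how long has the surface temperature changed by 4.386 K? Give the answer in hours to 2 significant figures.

Areal heat capacity C = ρ c_p D = 2284 × 1932 × 3.913 = 1.73×10^7 J m⁻² K⁻¹.
Time required: Δt = C ΔT / F = 1.73×10^7 × 4.386 / 123.8 = 6.12×10^5 s.
In hours: 6.12×10^5 s / (3600 s/hour) = 170 hours.

170 hours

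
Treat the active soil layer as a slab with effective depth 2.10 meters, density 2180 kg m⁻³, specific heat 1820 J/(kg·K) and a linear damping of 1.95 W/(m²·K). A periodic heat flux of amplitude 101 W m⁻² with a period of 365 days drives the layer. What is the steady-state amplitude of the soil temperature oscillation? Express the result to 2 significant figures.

Areal heat capacity C = ρ c_p D = 2180 × 1820 × 2.10 = 8.33×10^6 J/(m^2 K).
Angular frequency ω = 2π / T = 2π / 3.15×10^7 s = 1.99×10^-7 s⁻¹.
√((Cω)² + λ²) = √((1.66)² + 1.95²) = 2.56 W/(m²·K).
Amplitude A = F₀ / √((Cω)²+λ²) = 101 / 2.56 = 39.4 K.

39 K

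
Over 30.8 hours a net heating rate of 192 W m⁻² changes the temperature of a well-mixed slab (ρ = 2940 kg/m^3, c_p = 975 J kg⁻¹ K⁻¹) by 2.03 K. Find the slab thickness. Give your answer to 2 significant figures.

Heat input Q = F Δt = 192 × 1.11×10^5 s = 2.13×10^7 J/m².
Required areal heat capacity C = Q / ΔT = 1.05×10^7 J/(m²·K).
Depth D = C / (ρ c_p) = 1.05×10^7 / (2940 × 975) = 3.66 m.

3.7 m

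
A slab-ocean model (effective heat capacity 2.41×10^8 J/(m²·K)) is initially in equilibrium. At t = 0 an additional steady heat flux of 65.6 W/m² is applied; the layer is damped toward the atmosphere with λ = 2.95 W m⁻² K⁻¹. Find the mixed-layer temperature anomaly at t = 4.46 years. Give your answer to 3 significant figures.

18.3 K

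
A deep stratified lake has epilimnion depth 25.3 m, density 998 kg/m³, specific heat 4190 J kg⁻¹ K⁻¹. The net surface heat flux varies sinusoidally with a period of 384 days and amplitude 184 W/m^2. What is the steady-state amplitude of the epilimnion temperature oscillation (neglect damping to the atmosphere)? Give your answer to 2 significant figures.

9.2 K

Areal heat capacity C = ρ c_p D = 998 × 4190 × 25.3 = 1.06×10^8 J/(m^2 K).
Angular frequency ω = 2π / T = 2π / 3.32×10^7 s = 1.89×10^-7 s⁻¹.
Cω = 1.06×10^8 × 1.89×10^-7 = 20.0 W/(m²·K).
Amplitude A = F₀ / (Cω) = 184 / 20.0 = 9.18 K.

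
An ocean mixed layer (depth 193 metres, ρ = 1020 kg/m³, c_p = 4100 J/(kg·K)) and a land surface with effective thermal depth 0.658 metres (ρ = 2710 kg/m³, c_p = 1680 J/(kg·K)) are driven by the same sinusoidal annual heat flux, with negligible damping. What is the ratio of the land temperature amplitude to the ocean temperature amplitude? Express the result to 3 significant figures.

269

C_ocean = 1020 × 4100 × 193 = 8.07×10^8 J/(m²·K).
C_land = 2710 × 1680 × 0.658 = 3.00×10^6 J/(m²·K).
Undamped amplitude ∝ 1/C, so A_land/A_ocean = C_ocean/C_land = 269.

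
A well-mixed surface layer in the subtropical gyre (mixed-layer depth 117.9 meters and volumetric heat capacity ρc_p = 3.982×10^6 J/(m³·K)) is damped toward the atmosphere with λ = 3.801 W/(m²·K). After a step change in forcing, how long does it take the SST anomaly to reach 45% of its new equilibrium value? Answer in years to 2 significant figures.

2.3 years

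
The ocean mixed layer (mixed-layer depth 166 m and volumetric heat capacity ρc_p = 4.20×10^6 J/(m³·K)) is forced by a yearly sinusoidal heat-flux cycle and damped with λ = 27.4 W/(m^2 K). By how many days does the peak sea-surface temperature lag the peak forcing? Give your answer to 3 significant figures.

79.9 days

Areal heat capacity C = ρc_p × D = 4.20×10^6 × 166 = 6.97×10^8 J/(m²·K).
ω = 2π / 3.15×10^7 s = 1.99×10^-7 s⁻¹.
Phase lag φ = arctan(Cω/λ) = arctan(139/27.4) = 1.38 rad.
Time lag = φ / ω = 1.38 / 1.99×10^-7 = 6.91×10^6 s = 79.9 days.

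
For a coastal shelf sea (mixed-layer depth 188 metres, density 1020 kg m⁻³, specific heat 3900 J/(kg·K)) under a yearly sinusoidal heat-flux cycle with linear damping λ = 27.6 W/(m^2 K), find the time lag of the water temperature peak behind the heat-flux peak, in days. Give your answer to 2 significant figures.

81 days

Areal heat capacity C = ρ c_p D = 1020 × 3900 × 188 = 7.48×10^8 J/(m^2 K).
ω = 2π / 3.15×10^7 s = 1.99×10^-7 s⁻¹.
Phase lag φ = arctan(Cω/λ) = arctan(149/27.6) = 1.39 rad.
Time lag = φ / ω = 1.39 / 1.99×10^-7 = 6.96×10^6 s = 80.6 days.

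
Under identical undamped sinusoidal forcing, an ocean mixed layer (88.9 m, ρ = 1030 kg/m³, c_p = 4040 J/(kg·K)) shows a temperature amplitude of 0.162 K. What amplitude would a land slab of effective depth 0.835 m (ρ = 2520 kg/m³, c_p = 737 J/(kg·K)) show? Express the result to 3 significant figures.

38.6 K

C_ocean = 3.70×10^8 J/(m²·K); C_land = 1.55×10^6 J/(m²·K).
A ∝ 1/C ⇒ A_land = A_ocean × C_ocean/C_land = 0.162 × 239 = 38.6 K.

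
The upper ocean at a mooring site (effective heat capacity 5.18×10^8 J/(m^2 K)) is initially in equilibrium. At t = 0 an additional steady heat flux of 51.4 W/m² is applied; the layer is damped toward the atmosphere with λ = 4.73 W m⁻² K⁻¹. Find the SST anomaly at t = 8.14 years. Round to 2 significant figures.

Areal heat capacity C = 5.18×10^8 J/(m^2 K) (given).
τ = C / λ = 5.18×10^8 / 4.73 = 1.10×10^8 s.
Equilibrium anomaly ΔT_eq = F / λ = 51.4 / 4.73 = 10.9 K.
t = 8.14 years = 2.57×10^8 s, so t/τ = 2.35.
ΔT(t) = ΔT_eq (1 − e^(−t/τ)) = 10.9 × (1 − e^−2.35) = 9.83 K.

9.8 K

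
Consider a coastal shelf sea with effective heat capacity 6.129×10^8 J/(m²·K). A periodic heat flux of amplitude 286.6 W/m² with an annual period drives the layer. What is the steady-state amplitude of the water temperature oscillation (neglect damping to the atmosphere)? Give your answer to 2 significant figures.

2.3 K

Areal heat capacity C = 6.129×10^8 J/(m²·K) (given).
Angular frequency ω = 2π / T = 2π / 3.15×10^7 s = 1.99×10^-7 s⁻¹.
Cω = 6.13×10^8 × 1.99×10^-7 = 122 W/(m²·K).
Amplitude A = F₀ / (Cω) = 286.6 / 122 = 2.35 K.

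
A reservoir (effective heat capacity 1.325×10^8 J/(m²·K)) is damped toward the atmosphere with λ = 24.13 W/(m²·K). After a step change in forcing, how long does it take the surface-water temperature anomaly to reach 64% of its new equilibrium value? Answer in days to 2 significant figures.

65 days

Areal heat capacity C = 1.325×10^8 J/(m²·K) (given).
τ = C / λ = 1.32×10^8 / 24.13 = 5.49×10^6 s.
Fraction reached: 1 − e^(−t/τ) = 0.64 ⇒ t = −τ ln(1 − 0.64) = τ × 1.02.
t = 5.61×10^6 s = 64.9 days.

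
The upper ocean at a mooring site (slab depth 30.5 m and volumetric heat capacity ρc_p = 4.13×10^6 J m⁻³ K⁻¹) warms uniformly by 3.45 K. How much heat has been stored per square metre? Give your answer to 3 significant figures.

Areal heat capacity C = ρc_p × D = 4.13×10^6 × 30.5 = 1.26×10^8 J/(m²·K).
ΔQ = C ΔT = 1.26×10^8 × 3.45 = 4.35×10^8 J/m².

4.35×10^8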